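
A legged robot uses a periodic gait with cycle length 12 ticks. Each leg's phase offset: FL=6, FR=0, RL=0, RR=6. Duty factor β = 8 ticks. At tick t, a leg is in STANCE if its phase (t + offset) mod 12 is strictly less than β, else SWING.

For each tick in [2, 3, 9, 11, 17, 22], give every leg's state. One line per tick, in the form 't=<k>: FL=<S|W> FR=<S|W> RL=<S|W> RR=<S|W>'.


t=2: phase=(8,2,2,8) vs β=8 → FL=W FR=S RL=S RR=W
t=3: phase=(9,3,3,9) vs β=8 → FL=W FR=S RL=S RR=W
t=9: phase=(3,9,9,3) vs β=8 → FL=S FR=W RL=W RR=S
t=11: phase=(5,11,11,5) vs β=8 → FL=S FR=W RL=W RR=S
t=17: phase=(11,5,5,11) vs β=8 → FL=W FR=S RL=S RR=W
t=22: phase=(4,10,10,4) vs β=8 → FL=S FR=W RL=W RR=S

t=2: FL=W FR=S RL=S RR=W
t=3: FL=W FR=S RL=S RR=W
t=9: FL=S FR=W RL=W RR=S
t=11: FL=S FR=W RL=W RR=S
t=17: FL=W FR=S RL=S RR=W
t=22: FL=S FR=W RL=W RR=S


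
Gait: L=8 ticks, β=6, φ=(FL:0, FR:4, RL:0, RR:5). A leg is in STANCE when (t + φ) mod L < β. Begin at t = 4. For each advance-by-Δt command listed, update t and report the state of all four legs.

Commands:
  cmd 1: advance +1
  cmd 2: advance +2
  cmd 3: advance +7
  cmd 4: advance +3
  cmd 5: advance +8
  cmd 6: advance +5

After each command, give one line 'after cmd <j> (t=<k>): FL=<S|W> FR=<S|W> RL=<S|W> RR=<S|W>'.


start t=4: FL=S FR=S RL=S RR=S
cmd 1: advance +1 → t=5, phase=(5,1,5,2) → FL=S FR=S RL=S RR=S
cmd 2: advance +2 → t=7, phase=(7,3,7,4) → FL=W FR=S RL=W RR=S
cmd 3: advance +7 → t=14, phase=(6,2,6,3) → FL=W FR=S RL=W RR=S
cmd 4: advance +3 → t=17, phase=(1,5,1,6) → FL=S FR=S RL=S RR=W
cmd 5: advance +8 → t=25, phase=(1,5,1,6) → FL=S FR=S RL=S RR=W
cmd 6: advance +5 → t=30, phase=(6,2,6,3) → FL=W FR=S RL=W RR=S

after cmd 1 (t=5): FL=S FR=S RL=S RR=S
after cmd 2 (t=7): FL=W FR=S RL=W RR=S
after cmd 3 (t=14): FL=W FR=S RL=W RR=S
after cmd 4 (t=17): FL=S FR=S RL=S RR=W
after cmd 5 (t=25): FL=S FR=S RL=S RR=W
after cmd 6 (t=30): FL=W FR=S RL=W RR=S


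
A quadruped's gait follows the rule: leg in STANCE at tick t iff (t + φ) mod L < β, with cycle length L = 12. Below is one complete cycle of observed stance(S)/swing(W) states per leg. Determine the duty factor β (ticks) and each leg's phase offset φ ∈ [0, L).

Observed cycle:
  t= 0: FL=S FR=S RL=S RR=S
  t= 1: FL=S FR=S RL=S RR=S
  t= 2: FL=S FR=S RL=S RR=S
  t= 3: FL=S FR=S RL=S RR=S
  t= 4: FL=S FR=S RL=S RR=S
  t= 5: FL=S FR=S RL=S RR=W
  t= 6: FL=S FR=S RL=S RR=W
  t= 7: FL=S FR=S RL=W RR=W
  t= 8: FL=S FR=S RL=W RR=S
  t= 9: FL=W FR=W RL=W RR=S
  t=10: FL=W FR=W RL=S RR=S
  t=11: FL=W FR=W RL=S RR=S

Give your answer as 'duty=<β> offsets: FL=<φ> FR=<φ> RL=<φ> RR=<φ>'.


duty=9 offsets: FL=0 FR=0 RL=2 RR=4

duty β = stance ticks per leg = 9
FL: stance ticks = 9; W→S at t=0 → φ=0
FR: stance ticks = 9; W→S at t=0 → φ=0
RL: stance ticks = 9; W→S at t=10 → φ=2
RR: stance ticks = 9; W→S at t=8 → φ=4


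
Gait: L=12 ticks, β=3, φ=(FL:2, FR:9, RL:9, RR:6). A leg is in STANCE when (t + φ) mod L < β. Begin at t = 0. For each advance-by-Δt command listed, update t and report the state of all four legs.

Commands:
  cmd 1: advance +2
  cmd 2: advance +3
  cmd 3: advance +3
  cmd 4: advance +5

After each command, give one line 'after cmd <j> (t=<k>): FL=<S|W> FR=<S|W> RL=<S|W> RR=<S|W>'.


after cmd 1 (t=2): FL=W FR=W RL=W RR=W
after cmd 2 (t=5): FL=W FR=S RL=S RR=W
after cmd 3 (t=8): FL=W FR=W RL=W RR=S
after cmd 4 (t=13): FL=W FR=W RL=W RR=W

start t=0: FL=S FR=W RL=W RR=W
cmd 1: advance +2 → t=2, phase=(4,11,11,8) → FL=W FR=W RL=W RR=W
cmd 2: advance +3 → t=5, phase=(7,2,2,11) → FL=W FR=S RL=S RR=W
cmd 3: advance +3 → t=8, phase=(10,5,5,2) → FL=W FR=W RL=W RR=S
cmd 4: advance +5 → t=13, phase=(3,10,10,7) → FL=W FR=W RL=W RR=W


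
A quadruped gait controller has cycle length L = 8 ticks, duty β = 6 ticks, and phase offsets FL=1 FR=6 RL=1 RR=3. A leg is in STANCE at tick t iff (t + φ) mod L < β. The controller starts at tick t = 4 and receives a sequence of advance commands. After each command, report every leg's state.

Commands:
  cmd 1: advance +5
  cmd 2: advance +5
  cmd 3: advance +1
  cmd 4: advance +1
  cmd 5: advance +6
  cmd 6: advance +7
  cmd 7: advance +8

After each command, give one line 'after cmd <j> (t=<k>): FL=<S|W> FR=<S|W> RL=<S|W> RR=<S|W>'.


start t=4: FL=S FR=S RL=S RR=W
cmd 1: advance +5 → t=9, phase=(2,7,2,4) → FL=S FR=W RL=S RR=S
cmd 2: advance +5 → t=14, phase=(7,4,7,1) → FL=W FR=S RL=W RR=S
cmd 3: advance +1 → t=15, phase=(0,5,0,2) → FL=S FR=S RL=S RR=S
cmd 4: advance +1 → t=16, phase=(1,6,1,3) → FL=S FR=W RL=S RR=S
cmd 5: advance +6 → t=22, phase=(7,4,7,1) → FL=W FR=S RL=W RR=S
cmd 6: advance +7 → t=29, phase=(6,3,6,0) → FL=W FR=S RL=W RR=S
cmd 7: advance +8 → t=37, phase=(6,3,6,0) → FL=W FR=S RL=W RR=S

after cmd 1 (t=9): FL=S FR=W RL=S RR=S
after cmd 2 (t=14): FL=W FR=S RL=W RR=S
after cmd 3 (t=15): FL=S FR=S RL=S RR=S
after cmd 4 (t=16): FL=S FR=W RL=S RR=S
after cmd 5 (t=22): FL=W FR=S RL=W RR=S
after cmd 6 (t=29): FL=W FR=S RL=W RR=S
after cmd 7 (t=37): FL=W FR=S RL=W RR=S


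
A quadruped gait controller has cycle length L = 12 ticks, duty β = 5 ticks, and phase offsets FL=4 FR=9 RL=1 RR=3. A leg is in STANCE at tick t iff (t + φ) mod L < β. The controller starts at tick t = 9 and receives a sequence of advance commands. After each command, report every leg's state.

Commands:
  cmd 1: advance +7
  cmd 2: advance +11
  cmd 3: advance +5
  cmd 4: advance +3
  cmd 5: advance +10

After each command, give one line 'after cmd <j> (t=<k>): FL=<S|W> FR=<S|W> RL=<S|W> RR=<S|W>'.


start t=9: FL=S FR=W RL=W RR=S
cmd 1: advance +7 → t=16, phase=(8,1,5,7) → FL=W FR=S RL=W RR=W
cmd 2: advance +11 → t=27, phase=(7,0,4,6) → FL=W FR=S RL=S RR=W
cmd 3: advance +5 → t=32, phase=(0,5,9,11) → FL=S FR=W RL=W RR=W
cmd 4: advance +3 → t=35, phase=(3,8,0,2) → FL=S FR=W RL=S RR=S
cmd 5: advance +10 → t=45, phase=(1,6,10,0) → FL=S FR=W RL=W RR=S

after cmd 1 (t=16): FL=W FR=S RL=W RR=W
after cmd 2 (t=27): FL=W FR=S RL=S RR=W
after cmd 3 (t=32): FL=S FR=W RL=W RR=W
after cmd 4 (t=35): FL=S FR=W RL=S RR=S
after cmd 5 (t=45): FL=S FR=W RL=W RR=S


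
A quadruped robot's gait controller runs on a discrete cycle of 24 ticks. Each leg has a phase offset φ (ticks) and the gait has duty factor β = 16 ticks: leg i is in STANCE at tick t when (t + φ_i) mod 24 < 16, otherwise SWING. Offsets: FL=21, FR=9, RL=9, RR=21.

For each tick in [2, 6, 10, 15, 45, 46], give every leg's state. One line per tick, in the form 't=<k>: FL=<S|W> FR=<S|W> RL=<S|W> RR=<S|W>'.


t=2: FL=W FR=S RL=S RR=W
t=6: FL=S FR=S RL=S RR=S
t=10: FL=S FR=W RL=W RR=S
t=15: FL=S FR=S RL=S RR=S
t=45: FL=W FR=S RL=S RR=W
t=46: FL=W FR=S RL=S RR=W

t=2: phase=(23,11,11,23) vs β=16 → FL=W FR=S RL=S RR=W
t=6: phase=(3,15,15,3) vs β=16 → FL=S FR=S RL=S RR=S
t=10: phase=(7,19,19,7) vs β=16 → FL=S FR=W RL=W RR=S
t=15: phase=(12,0,0,12) vs β=16 → FL=S FR=S RL=S RR=S
t=45: phase=(18,6,6,18) vs β=16 → FL=W FR=S RL=S RR=W
t=46: phase=(19,7,7,19) vs β=16 → FL=W FR=S RL=S RR=W


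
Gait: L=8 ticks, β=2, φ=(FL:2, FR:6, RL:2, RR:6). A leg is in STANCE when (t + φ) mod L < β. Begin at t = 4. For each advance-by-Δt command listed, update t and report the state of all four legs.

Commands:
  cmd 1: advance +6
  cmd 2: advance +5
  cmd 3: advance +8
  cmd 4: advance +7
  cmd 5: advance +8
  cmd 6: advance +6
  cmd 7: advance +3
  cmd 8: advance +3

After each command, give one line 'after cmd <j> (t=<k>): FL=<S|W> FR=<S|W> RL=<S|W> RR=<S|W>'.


after cmd 1 (t=10): FL=W FR=S RL=W RR=S
after cmd 2 (t=15): FL=S FR=W RL=S RR=W
after cmd 3 (t=23): FL=S FR=W RL=S RR=W
after cmd 4 (t=30): FL=S FR=W RL=S RR=W
after cmd 5 (t=38): FL=S FR=W RL=S RR=W
after cmd 6 (t=44): FL=W FR=W RL=W RR=W
after cmd 7 (t=47): FL=S FR=W RL=S RR=W
after cmd 8 (t=50): FL=W FR=S RL=W RR=S

start t=4: FL=W FR=W RL=W RR=W
cmd 1: advance +6 → t=10, phase=(4,0,4,0) → FL=W FR=S RL=W RR=S
cmd 2: advance +5 → t=15, phase=(1,5,1,5) → FL=S FR=W RL=S RR=W
cmd 3: advance +8 → t=23, phase=(1,5,1,5) → FL=S FR=W RL=S RR=W
cmd 4: advance +7 → t=30, phase=(0,4,0,4) → FL=S FR=W RL=S RR=W
cmd 5: advance +8 → t=38, phase=(0,4,0,4) → FL=S FR=W RL=S RR=W
cmd 6: advance +6 → t=44, phase=(6,2,6,2) → FL=W FR=W RL=W RR=W
cmd 7: advance +3 → t=47, phase=(1,5,1,5) → FL=S FR=W RL=S RR=W
cmd 8: advance +3 → t=50, phase=(4,0,4,0) → FL=W FR=S RL=W RR=S


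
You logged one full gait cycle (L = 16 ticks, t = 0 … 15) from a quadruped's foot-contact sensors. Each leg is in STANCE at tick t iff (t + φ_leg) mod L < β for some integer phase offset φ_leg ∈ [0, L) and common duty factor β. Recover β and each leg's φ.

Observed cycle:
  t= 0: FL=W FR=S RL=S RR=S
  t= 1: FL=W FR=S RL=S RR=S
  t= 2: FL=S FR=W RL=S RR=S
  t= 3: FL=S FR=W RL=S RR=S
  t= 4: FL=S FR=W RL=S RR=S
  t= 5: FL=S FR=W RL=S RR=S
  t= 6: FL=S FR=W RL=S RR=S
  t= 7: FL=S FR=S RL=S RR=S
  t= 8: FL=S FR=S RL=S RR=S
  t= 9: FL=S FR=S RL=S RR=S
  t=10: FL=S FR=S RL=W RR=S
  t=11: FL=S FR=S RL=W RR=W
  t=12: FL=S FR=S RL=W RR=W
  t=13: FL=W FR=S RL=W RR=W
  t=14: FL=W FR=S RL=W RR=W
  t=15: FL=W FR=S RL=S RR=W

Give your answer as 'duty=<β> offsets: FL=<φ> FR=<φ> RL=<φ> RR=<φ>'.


duty β = stance ticks per leg = 11
FL: stance ticks = 11; W→S at t=2 → φ=14
FR: stance ticks = 11; W→S at t=7 → φ=9
RL: stance ticks = 11; W→S at t=15 → φ=1
RR: stance ticks = 11; W→S at t=0 → φ=0

duty=11 offsets: FL=14 FR=9 RL=1 RR=0


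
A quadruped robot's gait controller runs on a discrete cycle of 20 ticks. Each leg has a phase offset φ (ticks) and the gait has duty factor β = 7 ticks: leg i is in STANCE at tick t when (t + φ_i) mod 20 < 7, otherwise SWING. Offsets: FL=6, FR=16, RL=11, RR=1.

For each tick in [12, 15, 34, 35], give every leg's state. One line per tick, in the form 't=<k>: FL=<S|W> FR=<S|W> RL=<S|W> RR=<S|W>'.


t=12: FL=W FR=W RL=S RR=W
t=15: FL=S FR=W RL=S RR=W
t=34: FL=S FR=W RL=S RR=W
t=35: FL=S FR=W RL=S RR=W

t=12: phase=(18,8,3,13) vs β=7 → FL=W FR=W RL=S RR=W
t=15: phase=(1,11,6,16) vs β=7 → FL=S FR=W RL=S RR=W
t=34: phase=(0,10,5,15) vs β=7 → FL=S FR=W RL=S RR=W
t=35: phase=(1,11,6,16) vs β=7 → FL=S FR=W RL=S RR=W


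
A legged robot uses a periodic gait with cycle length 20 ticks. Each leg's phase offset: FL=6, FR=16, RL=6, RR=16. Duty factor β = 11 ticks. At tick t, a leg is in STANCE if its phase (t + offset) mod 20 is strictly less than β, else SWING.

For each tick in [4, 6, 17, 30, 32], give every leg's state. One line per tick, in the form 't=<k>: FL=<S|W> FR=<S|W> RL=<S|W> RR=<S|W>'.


t=4: FL=S FR=S RL=S RR=S
t=6: FL=W FR=S RL=W RR=S
t=17: FL=S FR=W RL=S RR=W
t=30: FL=W FR=S RL=W RR=S
t=32: FL=W FR=S RL=W RR=S

t=4: phase=(10,0,10,0) vs β=11 → FL=S FR=S RL=S RR=S
t=6: phase=(12,2,12,2) vs β=11 → FL=W FR=S RL=W RR=S
t=17: phase=(3,13,3,13) vs β=11 → FL=S FR=W RL=S RR=W
t=30: phase=(16,6,16,6) vs β=11 → FL=W FR=S RL=W RR=S
t=32: phase=(18,8,18,8) vs β=11 → FL=W FR=S RL=W RR=S


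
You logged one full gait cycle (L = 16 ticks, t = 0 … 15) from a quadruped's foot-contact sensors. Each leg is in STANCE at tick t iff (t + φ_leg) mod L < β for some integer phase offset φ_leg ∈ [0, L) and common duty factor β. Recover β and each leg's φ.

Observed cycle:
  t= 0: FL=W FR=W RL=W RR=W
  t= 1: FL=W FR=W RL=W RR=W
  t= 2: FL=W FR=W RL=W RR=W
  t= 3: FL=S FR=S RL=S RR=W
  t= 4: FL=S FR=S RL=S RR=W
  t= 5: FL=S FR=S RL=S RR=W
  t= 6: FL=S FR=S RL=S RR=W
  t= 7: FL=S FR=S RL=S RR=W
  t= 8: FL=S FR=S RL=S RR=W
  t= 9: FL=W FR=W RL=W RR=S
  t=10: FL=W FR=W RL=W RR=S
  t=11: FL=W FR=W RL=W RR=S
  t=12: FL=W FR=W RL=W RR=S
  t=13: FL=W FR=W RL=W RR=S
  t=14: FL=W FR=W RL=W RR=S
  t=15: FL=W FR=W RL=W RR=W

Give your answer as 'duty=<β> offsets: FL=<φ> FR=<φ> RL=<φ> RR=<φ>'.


duty=6 offsets: FL=13 FR=13 RL=13 RR=7

duty β = stance ticks per leg = 6
FL: stance ticks = 6; W→S at t=3 → φ=13
FR: stance ticks = 6; W→S at t=3 → φ=13
RL: stance ticks = 6; W→S at t=3 → φ=13
RR: stance ticks = 6; W→S at t=9 → φ=7


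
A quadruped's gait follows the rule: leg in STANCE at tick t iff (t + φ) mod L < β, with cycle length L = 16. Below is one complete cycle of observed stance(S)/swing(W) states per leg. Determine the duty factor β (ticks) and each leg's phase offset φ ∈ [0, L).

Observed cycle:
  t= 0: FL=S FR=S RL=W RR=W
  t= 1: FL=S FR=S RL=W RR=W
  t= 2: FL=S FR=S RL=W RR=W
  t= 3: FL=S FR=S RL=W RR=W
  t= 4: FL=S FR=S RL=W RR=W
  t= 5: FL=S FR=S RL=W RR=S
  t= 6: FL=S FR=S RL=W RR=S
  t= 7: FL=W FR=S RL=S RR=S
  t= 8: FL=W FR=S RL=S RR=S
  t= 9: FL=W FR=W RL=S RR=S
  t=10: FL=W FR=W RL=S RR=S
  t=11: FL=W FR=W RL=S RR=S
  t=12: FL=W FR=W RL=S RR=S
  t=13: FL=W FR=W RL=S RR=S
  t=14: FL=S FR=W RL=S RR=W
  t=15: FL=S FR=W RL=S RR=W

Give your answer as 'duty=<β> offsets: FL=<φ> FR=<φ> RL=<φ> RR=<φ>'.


duty β = stance ticks per leg = 9
FL: stance ticks = 9; W→S at t=14 → φ=2
FR: stance ticks = 9; W→S at t=0 → φ=0
RL: stance ticks = 9; W→S at t=7 → φ=9
RR: stance ticks = 9; W→S at t=5 → φ=11

duty=9 offsets: FL=2 FR=0 RL=9 RR=11


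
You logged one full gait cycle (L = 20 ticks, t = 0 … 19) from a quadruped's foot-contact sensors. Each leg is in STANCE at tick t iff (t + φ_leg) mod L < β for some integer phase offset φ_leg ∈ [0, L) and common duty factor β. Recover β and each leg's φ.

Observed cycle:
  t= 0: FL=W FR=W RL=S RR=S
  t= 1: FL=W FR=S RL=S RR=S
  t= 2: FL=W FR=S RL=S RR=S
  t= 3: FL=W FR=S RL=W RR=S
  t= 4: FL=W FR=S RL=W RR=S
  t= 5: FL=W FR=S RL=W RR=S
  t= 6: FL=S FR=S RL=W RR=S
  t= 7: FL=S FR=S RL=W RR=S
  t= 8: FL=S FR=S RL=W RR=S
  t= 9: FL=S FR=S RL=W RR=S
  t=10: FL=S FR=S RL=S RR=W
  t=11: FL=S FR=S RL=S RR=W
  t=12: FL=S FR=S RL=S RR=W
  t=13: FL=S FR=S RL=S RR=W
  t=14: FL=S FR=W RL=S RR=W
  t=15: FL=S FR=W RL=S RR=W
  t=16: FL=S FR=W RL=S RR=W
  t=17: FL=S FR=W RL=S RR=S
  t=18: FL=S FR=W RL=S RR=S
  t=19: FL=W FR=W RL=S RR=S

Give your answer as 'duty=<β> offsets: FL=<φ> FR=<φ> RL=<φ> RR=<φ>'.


duty=13 offsets: FL=14 FR=19 RL=10 RR=3

duty β = stance ticks per leg = 13
FL: stance ticks = 13; W→S at t=6 → φ=14
FR: stance ticks = 13; W→S at t=1 → φ=19
RL: stance ticks = 13; W→S at t=10 → φ=10
RR: stance ticks = 13; W→S at t=17 → φ=3


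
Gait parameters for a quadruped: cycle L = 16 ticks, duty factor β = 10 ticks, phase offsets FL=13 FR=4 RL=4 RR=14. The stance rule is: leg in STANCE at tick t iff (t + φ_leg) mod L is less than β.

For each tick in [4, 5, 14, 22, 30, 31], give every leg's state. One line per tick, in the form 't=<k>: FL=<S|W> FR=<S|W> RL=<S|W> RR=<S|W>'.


t=4: FL=S FR=S RL=S RR=S
t=5: FL=S FR=S RL=S RR=S
t=14: FL=W FR=S RL=S RR=W
t=22: FL=S FR=W RL=W RR=S
t=30: FL=W FR=S RL=S RR=W
t=31: FL=W FR=S RL=S RR=W

t=4: phase=(1,8,8,2) vs β=10 → FL=S FR=S RL=S RR=S
t=5: phase=(2,9,9,3) vs β=10 → FL=S FR=S RL=S RR=S
t=14: phase=(11,2,2,12) vs β=10 → FL=W FR=S RL=S RR=W
t=22: phase=(3,10,10,4) vs β=10 → FL=S FR=W RL=W RR=S
t=30: phase=(11,2,2,12) vs β=10 → FL=W FR=S RL=S RR=W
t=31: phase=(12,3,3,13) vs β=10 → FL=W FR=S RL=S RR=W


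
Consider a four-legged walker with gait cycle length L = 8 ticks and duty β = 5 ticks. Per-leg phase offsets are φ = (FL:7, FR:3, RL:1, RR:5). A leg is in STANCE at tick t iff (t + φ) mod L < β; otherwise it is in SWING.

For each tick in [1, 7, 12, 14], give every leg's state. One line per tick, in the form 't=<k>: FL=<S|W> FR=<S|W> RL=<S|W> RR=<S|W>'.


t=1: phase=(0,4,2,6) vs β=5 → FL=S FR=S RL=S RR=W
t=7: phase=(6,2,0,4) vs β=5 → FL=W FR=S RL=S RR=S
t=12: phase=(3,7,5,1) vs β=5 → FL=S FR=W RL=W RR=S
t=14: phase=(5,1,7,3) vs β=5 → FL=W FR=S RL=W RR=S

t=1: FL=S FR=S RL=S RR=W
t=7: FL=W FR=S RL=S RR=S
t=12: FL=S FR=W RL=W RR=S
t=14: FL=W FR=S RL=W RR=S


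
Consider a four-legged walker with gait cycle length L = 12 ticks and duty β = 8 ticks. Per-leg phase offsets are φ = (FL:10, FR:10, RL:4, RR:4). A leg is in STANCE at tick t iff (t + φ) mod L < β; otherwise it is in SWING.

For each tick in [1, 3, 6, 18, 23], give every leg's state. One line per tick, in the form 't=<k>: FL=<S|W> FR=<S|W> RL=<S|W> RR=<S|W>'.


t=1: phase=(11,11,5,5) vs β=8 → FL=W FR=W RL=S RR=S
t=3: phase=(1,1,7,7) vs β=8 → FL=S FR=S RL=S RR=S
t=6: phase=(4,4,10,10) vs β=8 → FL=S FR=S RL=W RR=W
t=18: phase=(4,4,10,10) vs β=8 → FL=S FR=S RL=W RR=W
t=23: phase=(9,9,3,3) vs β=8 → FL=W FR=W RL=S RR=S

t=1: FL=W FR=W RL=S RR=S
t=3: FL=S FR=S RL=S RR=S
t=6: FL=S FR=S RL=W RR=W
t=18: FL=S FR=S RL=W RR=W
t=23: FL=W FR=W RL=S RR=S


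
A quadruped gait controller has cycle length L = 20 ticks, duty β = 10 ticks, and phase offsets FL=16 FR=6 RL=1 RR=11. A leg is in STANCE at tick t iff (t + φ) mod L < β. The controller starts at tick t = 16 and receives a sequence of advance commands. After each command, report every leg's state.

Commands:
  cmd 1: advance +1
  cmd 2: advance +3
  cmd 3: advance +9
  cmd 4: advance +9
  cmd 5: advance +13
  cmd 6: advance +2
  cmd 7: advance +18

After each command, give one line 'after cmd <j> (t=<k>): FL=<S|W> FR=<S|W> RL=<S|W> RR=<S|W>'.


start t=16: FL=W FR=S RL=W RR=S
cmd 1: advance +1 → t=17, phase=(13,3,18,8) → FL=W FR=S RL=W RR=S
cmd 2: advance +3 → t=20, phase=(16,6,1,11) → FL=W FR=S RL=S RR=W
cmd 3: advance +9 → t=29, phase=(5,15,10,0) → FL=S FR=W RL=W RR=S
cmd 4: advance +9 → t=38, phase=(14,4,19,9) → FL=W FR=S RL=W RR=S
cmd 5: advance +13 → t=51, phase=(7,17,12,2) → FL=S FR=W RL=W RR=S
cmd 6: advance +2 → t=53, phase=(9,19,14,4) → FL=S FR=W RL=W RR=S
cmd 7: advance +18 → t=71, phase=(7,17,12,2) → FL=S FR=W RL=W RR=S

after cmd 1 (t=17): FL=W FR=S RL=W RR=S
after cmd 2 (t=20): FL=W FR=S RL=S RR=W
after cmd 3 (t=29): FL=S FR=W RL=W RR=S
after cmd 4 (t=38): FL=W FR=S RL=W RR=S
after cmd 5 (t=51): FL=S FR=W RL=W RR=S
after cmd 6 (t=53): FL=S FR=W RL=W RR=S
after cmd 7 (t=71): FL=S FR=W RL=W RR=S


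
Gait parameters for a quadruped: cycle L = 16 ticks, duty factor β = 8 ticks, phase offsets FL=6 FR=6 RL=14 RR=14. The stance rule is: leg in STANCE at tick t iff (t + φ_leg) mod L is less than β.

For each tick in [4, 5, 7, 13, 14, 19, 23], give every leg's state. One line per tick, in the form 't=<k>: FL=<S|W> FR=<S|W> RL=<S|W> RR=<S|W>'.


t=4: phase=(10,10,2,2) vs β=8 → FL=W FR=W RL=S RR=S
t=5: phase=(11,11,3,3) vs β=8 → FL=W FR=W RL=S RR=S
t=7: phase=(13,13,5,5) vs β=8 → FL=W FR=W RL=S RR=S
t=13: phase=(3,3,11,11) vs β=8 → FL=S FR=S RL=W RR=W
t=14: phase=(4,4,12,12) vs β=8 → FL=S FR=S RL=W RR=W
t=19: phase=(9,9,1,1) vs β=8 → FL=W FR=W RL=S RR=S
t=23: phase=(13,13,5,5) vs β=8 → FL=W FR=W RL=S RR=S

t=4: FL=W FR=W RL=S RR=S
t=5: FL=W FR=W RL=S RR=S
t=7: FL=W FR=W RL=S RR=S
t=13: FL=S FR=S RL=W RR=W
t=14: FL=S FR=S RL=W RR=W
t=19: FL=W FR=W RL=S RR=S
t=23: FL=W FR=W RL=S RR=S


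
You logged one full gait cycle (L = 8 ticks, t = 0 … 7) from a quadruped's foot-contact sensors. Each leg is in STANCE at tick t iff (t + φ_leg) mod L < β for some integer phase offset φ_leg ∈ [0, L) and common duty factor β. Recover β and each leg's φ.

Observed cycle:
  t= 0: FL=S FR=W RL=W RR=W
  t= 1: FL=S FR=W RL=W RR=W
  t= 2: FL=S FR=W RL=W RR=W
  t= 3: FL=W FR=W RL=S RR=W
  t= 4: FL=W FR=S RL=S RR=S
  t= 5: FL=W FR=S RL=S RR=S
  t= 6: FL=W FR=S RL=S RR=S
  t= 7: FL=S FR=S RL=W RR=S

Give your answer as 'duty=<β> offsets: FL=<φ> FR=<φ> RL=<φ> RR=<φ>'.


duty=4 offsets: FL=1 FR=4 RL=5 RR=4

duty β = stance ticks per leg = 4
FL: stance ticks = 4; W→S at t=7 → φ=1
FR: stance ticks = 4; W→S at t=4 → φ=4
RL: stance ticks = 4; W→S at t=3 → φ=5
RR: stance ticks = 4; W→S at t=4 → φ=4


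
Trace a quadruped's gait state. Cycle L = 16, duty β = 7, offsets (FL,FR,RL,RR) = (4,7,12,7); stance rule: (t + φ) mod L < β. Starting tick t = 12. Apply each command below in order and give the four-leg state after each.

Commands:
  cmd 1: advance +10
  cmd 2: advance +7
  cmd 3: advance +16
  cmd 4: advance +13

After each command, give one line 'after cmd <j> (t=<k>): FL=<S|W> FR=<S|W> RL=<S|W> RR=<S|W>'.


after cmd 1 (t=22): FL=W FR=W RL=S RR=W
after cmd 2 (t=29): FL=S FR=S RL=W RR=S
after cmd 3 (t=45): FL=S FR=S RL=W RR=S
after cmd 4 (t=58): FL=W FR=S RL=S RR=S

start t=12: FL=S FR=S RL=W RR=S
cmd 1: advance +10 → t=22, phase=(10,13,2,13) → FL=W FR=W RL=S RR=W
cmd 2: advance +7 → t=29, phase=(1,4,9,4) → FL=S FR=S RL=W RR=S
cmd 3: advance +16 → t=45, phase=(1,4,9,4) → FL=S FR=S RL=W RR=S
cmd 4: advance +13 → t=58, phase=(14,1,6,1) → FL=W FR=S RL=S RR=S


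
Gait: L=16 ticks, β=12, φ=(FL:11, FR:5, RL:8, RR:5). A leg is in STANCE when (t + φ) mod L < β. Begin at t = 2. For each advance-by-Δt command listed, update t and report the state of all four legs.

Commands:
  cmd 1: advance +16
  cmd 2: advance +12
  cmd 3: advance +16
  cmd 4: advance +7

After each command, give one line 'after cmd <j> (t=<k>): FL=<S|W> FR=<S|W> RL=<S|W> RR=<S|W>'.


after cmd 1 (t=18): FL=W FR=S RL=S RR=S
after cmd 2 (t=30): FL=S FR=S RL=S RR=S
after cmd 3 (t=46): FL=S FR=S RL=S RR=S
after cmd 4 (t=53): FL=S FR=S RL=W RR=S

start t=2: FL=W FR=S RL=S RR=S
cmd 1: advance +16 → t=18, phase=(13,7,10,7) → FL=W FR=S RL=S RR=S
cmd 2: advance +12 → t=30, phase=(9,3,6,3) → FL=S FR=S RL=S RR=S
cmd 3: advance +16 → t=46, phase=(9,3,6,3) → FL=S FR=S RL=S RR=S
cmd 4: advance +7 → t=53, phase=(0,10,13,10) → FL=S FR=S RL=W RR=S


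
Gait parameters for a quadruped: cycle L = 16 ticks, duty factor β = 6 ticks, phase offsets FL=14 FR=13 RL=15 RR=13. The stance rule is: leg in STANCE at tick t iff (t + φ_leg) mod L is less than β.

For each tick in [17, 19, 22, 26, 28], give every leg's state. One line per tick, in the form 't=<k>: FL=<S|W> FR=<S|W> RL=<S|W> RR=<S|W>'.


t=17: FL=W FR=W RL=S RR=W
t=19: FL=S FR=S RL=S RR=S
t=22: FL=S FR=S RL=S RR=S
t=26: FL=W FR=W RL=W RR=W
t=28: FL=W FR=W RL=W RR=W

t=17: phase=(15,14,0,14) vs β=6 → FL=W FR=W RL=S RR=W
t=19: phase=(1,0,2,0) vs β=6 → FL=S FR=S RL=S RR=S
t=22: phase=(4,3,5,3) vs β=6 → FL=S FR=S RL=S RR=S
t=26: phase=(8,7,9,7) vs β=6 → FL=W FR=W RL=W RR=W
t=28: phase=(10,9,11,9) vs β=6 → FL=W FR=W RL=W RR=W


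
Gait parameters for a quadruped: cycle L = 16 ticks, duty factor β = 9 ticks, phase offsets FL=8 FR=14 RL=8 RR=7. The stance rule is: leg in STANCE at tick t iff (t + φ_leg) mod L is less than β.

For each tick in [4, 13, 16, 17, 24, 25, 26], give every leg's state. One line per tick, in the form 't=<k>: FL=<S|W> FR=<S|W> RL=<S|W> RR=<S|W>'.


t=4: phase=(12,2,12,11) vs β=9 → FL=W FR=S RL=W RR=W
t=13: phase=(5,11,5,4) vs β=9 → FL=S FR=W RL=S RR=S
t=16: phase=(8,14,8,7) vs β=9 → FL=S FR=W RL=S RR=S
t=17: phase=(9,15,9,8) vs β=9 → FL=W FR=W RL=W RR=S
t=24: phase=(0,6,0,15) vs β=9 → FL=S FR=S RL=S RR=W
t=25: phase=(1,7,1,0) vs β=9 → FL=S FR=S RL=S RR=S
t=26: phase=(2,8,2,1) vs β=9 → FL=S FR=S RL=S RR=S

t=4: FL=W FR=S RL=W RR=W
t=13: FL=S FR=W RL=S RR=S
t=16: FL=S FR=W RL=S RR=S
t=17: FL=W FR=W RL=W RR=S
t=24: FL=S FR=S RL=S RR=W
t=25: FL=S FR=S RL=S RR=S
t=26: FL=S FR=S RL=S RR=S


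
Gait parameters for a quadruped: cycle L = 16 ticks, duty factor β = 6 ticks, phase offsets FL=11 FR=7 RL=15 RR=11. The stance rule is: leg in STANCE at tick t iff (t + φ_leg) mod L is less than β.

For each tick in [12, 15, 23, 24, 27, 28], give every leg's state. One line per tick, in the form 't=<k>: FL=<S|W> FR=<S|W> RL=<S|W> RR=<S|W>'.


t=12: phase=(7,3,11,7) vs β=6 → FL=W FR=S RL=W RR=W
t=15: phase=(10,6,14,10) vs β=6 → FL=W FR=W RL=W RR=W
t=23: phase=(2,14,6,2) vs β=6 → FL=S FR=W RL=W RR=S
t=24: phase=(3,15,7,3) vs β=6 → FL=S FR=W RL=W RR=S
t=27: phase=(6,2,10,6) vs β=6 → FL=W FR=S RL=W RR=W
t=28: phase=(7,3,11,7) vs β=6 → FL=W FR=S RL=W RR=W

t=12: FL=W FR=S RL=W RR=W
t=15: FL=W FR=W RL=W RR=W
t=23: FL=S FR=W RL=W RR=S
t=24: FL=S FR=W RL=W RR=S
t=27: FL=W FR=S RL=W RR=W
t=28: FL=W FR=S RL=W RR=W


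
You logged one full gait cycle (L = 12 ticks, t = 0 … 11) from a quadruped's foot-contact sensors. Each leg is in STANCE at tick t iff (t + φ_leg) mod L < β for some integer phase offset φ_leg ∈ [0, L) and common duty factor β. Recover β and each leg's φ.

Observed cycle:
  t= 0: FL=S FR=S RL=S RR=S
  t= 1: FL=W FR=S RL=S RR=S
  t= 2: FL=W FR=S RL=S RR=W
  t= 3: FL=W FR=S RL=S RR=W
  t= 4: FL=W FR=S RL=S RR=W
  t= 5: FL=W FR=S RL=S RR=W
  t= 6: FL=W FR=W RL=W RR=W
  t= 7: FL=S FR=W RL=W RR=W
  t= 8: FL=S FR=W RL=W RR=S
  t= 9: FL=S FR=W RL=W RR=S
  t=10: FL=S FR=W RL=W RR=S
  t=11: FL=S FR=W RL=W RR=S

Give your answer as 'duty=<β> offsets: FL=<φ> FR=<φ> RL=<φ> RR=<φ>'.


duty=6 offsets: FL=5 FR=0 RL=0 RR=4

duty β = stance ticks per leg = 6
FL: stance ticks = 6; W→S at t=7 → φ=5
FR: stance ticks = 6; W→S at t=0 → φ=0
RL: stance ticks = 6; W→S at t=0 → φ=0
RR: stance ticks = 6; W→S at t=8 → φ=4


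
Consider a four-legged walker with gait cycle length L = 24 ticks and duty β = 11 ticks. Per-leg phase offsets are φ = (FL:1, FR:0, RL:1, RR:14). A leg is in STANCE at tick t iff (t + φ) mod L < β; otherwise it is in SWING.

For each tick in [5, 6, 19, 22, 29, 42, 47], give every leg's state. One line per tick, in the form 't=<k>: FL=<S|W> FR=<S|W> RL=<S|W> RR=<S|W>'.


t=5: FL=S FR=S RL=S RR=W
t=6: FL=S FR=S RL=S RR=W
t=19: FL=W FR=W RL=W RR=S
t=22: FL=W FR=W RL=W RR=W
t=29: FL=S FR=S RL=S RR=W
t=42: FL=W FR=W RL=W RR=S
t=47: FL=S FR=W RL=S RR=W

t=5: phase=(6,5,6,19) vs β=11 → FL=S FR=S RL=S RR=W
t=6: phase=(7,6,7,20) vs β=11 → FL=S FR=S RL=S RR=W
t=19: phase=(20,19,20,9) vs β=11 → FL=W FR=W RL=W RR=S
t=22: phase=(23,22,23,12) vs β=11 → FL=W FR=W RL=W RR=W
t=29: phase=(6,5,6,19) vs β=11 → FL=S FR=S RL=S RR=W
t=42: phase=(19,18,19,8) vs β=11 → FL=W FR=W RL=W RR=S
t=47: phase=(0,23,0,13) vs β=11 → FL=S FR=W RL=S RR=W


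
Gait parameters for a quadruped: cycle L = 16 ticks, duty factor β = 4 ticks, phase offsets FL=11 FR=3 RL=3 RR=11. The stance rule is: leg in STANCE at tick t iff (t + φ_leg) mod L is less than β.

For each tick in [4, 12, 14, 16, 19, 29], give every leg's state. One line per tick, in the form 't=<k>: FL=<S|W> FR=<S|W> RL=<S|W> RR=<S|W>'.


t=4: phase=(15,7,7,15) vs β=4 → FL=W FR=W RL=W RR=W
t=12: phase=(7,15,15,7) vs β=4 → FL=W FR=W RL=W RR=W
t=14: phase=(9,1,1,9) vs β=4 → FL=W FR=S RL=S RR=W
t=16: phase=(11,3,3,11) vs β=4 → FL=W FR=S RL=S RR=W
t=19: phase=(14,6,6,14) vs β=4 → FL=W FR=W RL=W RR=W
t=29: phase=(8,0,0,8) vs β=4 → FL=W FR=S RL=S RR=W

t=4: FL=W FR=W RL=W RR=W
t=12: FL=W FR=W RL=W RR=W
t=14: FL=W FR=S RL=S RR=W
t=16: FL=W FR=S RL=S RR=W
t=19: FL=W FR=W RL=W RR=W
t=29: FL=W FR=S RL=S RR=W


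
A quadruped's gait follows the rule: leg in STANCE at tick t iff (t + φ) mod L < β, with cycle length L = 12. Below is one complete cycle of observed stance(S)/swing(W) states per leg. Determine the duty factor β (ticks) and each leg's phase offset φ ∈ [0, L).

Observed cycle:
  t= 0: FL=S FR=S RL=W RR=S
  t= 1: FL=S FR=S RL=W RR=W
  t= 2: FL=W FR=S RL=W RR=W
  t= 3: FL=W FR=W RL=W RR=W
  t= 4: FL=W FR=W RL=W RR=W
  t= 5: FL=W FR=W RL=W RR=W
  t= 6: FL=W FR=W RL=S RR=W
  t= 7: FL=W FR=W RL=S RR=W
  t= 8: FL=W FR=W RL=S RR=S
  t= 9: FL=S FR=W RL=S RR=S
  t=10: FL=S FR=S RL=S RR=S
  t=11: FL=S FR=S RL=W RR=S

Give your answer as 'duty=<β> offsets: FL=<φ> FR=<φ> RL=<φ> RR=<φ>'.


duty β = stance ticks per leg = 5
FL: stance ticks = 5; W→S at t=9 → φ=3
FR: stance ticks = 5; W→S at t=10 → φ=2
RL: stance ticks = 5; W→S at t=6 → φ=6
RR: stance ticks = 5; W→S at t=8 → φ=4

duty=5 offsets: FL=3 FR=2 RL=6 RR=4


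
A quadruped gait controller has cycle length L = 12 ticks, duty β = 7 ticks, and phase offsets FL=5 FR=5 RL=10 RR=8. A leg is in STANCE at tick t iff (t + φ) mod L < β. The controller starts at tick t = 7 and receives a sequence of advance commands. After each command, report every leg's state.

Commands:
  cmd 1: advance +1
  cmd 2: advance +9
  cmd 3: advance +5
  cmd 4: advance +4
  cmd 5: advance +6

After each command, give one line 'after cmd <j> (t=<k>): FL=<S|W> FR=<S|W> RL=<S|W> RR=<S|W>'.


after cmd 1 (t=8): FL=S FR=S RL=S RR=S
after cmd 2 (t=17): FL=W FR=W RL=S RR=S
after cmd 3 (t=22): FL=S FR=S RL=W RR=S
after cmd 4 (t=26): FL=W FR=W RL=S RR=W
after cmd 5 (t=32): FL=S FR=S RL=S RR=S

start t=7: FL=S FR=S RL=S RR=S
cmd 1: advance +1 → t=8, phase=(1,1,6,4) → FL=S FR=S RL=S RR=S
cmd 2: advance +9 → t=17, phase=(10,10,3,1) → FL=W FR=W RL=S RR=S
cmd 3: advance +5 → t=22, phase=(3,3,8,6) → FL=S FR=S RL=W RR=S
cmd 4: advance +4 → t=26, phase=(7,7,0,10) → FL=W FR=W RL=S RR=W
cmd 5: advance +6 → t=32, phase=(1,1,6,4) → FL=S FR=S RL=S RR=S


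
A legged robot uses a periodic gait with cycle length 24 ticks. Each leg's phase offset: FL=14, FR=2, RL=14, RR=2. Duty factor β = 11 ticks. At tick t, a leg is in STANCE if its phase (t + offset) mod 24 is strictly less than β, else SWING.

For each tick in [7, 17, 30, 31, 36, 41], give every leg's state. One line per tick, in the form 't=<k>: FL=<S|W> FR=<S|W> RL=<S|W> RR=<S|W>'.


t=7: FL=W FR=S RL=W RR=S
t=17: FL=S FR=W RL=S RR=W
t=30: FL=W FR=S RL=W RR=S
t=31: FL=W FR=S RL=W RR=S
t=36: FL=S FR=W RL=S RR=W
t=41: FL=S FR=W RL=S RR=W

t=7: phase=(21,9,21,9) vs β=11 → FL=W FR=S RL=W RR=S
t=17: phase=(7,19,7,19) vs β=11 → FL=S FR=W RL=S RR=W
t=30: phase=(20,8,20,8) vs β=11 → FL=W FR=S RL=W RR=S
t=31: phase=(21,9,21,9) vs β=11 → FL=W FR=S RL=W RR=S
t=36: phase=(2,14,2,14) vs β=11 → FL=S FR=W RL=S RR=W
t=41: phase=(7,19,7,19) vs β=11 → FL=S FR=W RL=S RR=W


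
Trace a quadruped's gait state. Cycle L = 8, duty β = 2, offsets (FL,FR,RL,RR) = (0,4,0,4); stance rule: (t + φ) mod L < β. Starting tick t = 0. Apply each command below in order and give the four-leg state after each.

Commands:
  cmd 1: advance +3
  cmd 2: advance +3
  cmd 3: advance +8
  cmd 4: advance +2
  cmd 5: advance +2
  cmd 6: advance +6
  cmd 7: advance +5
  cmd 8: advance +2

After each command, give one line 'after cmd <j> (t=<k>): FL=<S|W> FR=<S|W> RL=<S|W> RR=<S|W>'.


start t=0: FL=S FR=W RL=S RR=W
cmd 1: advance +3 → t=3, phase=(3,7,3,7) → FL=W FR=W RL=W RR=W
cmd 2: advance +3 → t=6, phase=(6,2,6,2) → FL=W FR=W RL=W RR=W
cmd 3: advance +8 → t=14, phase=(6,2,6,2) → FL=W FR=W RL=W RR=W
cmd 4: advance +2 → t=16, phase=(0,4,0,4) → FL=S FR=W RL=S RR=W
cmd 5: advance +2 → t=18, phase=(2,6,2,6) → FL=W FR=W RL=W RR=W
cmd 6: advance +6 → t=24, phase=(0,4,0,4) → FL=S FR=W RL=S RR=W
cmd 7: advance +5 → t=29, phase=(5,1,5,1) → FL=W FR=S RL=W RR=S
cmd 8: advance +2 → t=31, phase=(7,3,7,3) → FL=W FR=W RL=W RR=W

after cmd 1 (t=3): FL=W FR=W RL=W RR=W
after cmd 2 (t=6): FL=W FR=W RL=W RR=W
after cmd 3 (t=14): FL=W FR=W RL=W RR=W
after cmd 4 (t=16): FL=S FR=W RL=S RR=W
after cmd 5 (t=18): FL=W FR=W RL=W RR=W
after cmd 6 (t=24): FL=S FR=W RL=S RR=W
after cmd 7 (t=29): FL=W FR=S RL=W RR=S
after cmd 8 (t=31): FL=W FR=W RL=W RR=W


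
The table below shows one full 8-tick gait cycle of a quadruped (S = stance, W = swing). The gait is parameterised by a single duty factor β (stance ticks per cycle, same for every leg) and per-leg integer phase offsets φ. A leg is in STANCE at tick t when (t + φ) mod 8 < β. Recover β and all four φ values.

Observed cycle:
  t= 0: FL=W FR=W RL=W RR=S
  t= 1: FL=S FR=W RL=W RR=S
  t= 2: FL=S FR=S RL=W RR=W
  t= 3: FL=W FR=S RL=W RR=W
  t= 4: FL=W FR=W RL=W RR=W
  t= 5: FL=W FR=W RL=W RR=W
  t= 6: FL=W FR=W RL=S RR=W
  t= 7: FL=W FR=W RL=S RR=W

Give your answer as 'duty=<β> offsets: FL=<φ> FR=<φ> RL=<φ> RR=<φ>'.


duty β = stance ticks per leg = 2
FL: stance ticks = 2; W→S at t=1 → φ=7
FR: stance ticks = 2; W→S at t=2 → φ=6
RL: stance ticks = 2; W→S at t=6 → φ=2
RR: stance ticks = 2; W→S at t=0 → φ=0

duty=2 offsets: FL=7 FR=6 RL=2 RR=0


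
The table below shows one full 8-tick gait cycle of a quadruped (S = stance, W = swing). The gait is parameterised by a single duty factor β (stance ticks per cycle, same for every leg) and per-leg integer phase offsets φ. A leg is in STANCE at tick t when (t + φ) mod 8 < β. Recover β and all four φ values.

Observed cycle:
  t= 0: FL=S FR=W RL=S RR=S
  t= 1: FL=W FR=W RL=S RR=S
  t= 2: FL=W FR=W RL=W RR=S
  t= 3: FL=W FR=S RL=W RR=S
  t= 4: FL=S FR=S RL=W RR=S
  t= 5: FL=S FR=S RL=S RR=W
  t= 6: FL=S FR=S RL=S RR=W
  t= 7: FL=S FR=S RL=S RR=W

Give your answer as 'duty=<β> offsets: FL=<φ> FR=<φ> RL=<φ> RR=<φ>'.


duty β = stance ticks per leg = 5
FL: stance ticks = 5; W→S at t=4 → φ=4
FR: stance ticks = 5; W→S at t=3 → φ=5
RL: stance ticks = 5; W→S at t=5 → φ=3
RR: stance ticks = 5; W→S at t=0 → φ=0

duty=5 offsets: FL=4 FR=5 RL=3 RR=0


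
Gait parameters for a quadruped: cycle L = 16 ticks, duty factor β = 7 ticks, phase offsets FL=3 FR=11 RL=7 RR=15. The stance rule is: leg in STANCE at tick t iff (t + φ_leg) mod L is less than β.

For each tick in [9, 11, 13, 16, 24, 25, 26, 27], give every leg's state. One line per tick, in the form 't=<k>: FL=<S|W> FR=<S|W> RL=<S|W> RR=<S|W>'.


t=9: FL=W FR=S RL=S RR=W
t=11: FL=W FR=S RL=S RR=W
t=13: FL=S FR=W RL=S RR=W
t=16: FL=S FR=W RL=W RR=W
t=24: FL=W FR=S RL=W RR=W
t=25: FL=W FR=S RL=S RR=W
t=26: FL=W FR=S RL=S RR=W
t=27: FL=W FR=S RL=S RR=W

t=9: phase=(12,4,0,8) vs β=7 → FL=W FR=S RL=S RR=W
t=11: phase=(14,6,2,10) vs β=7 → FL=W FR=S RL=S RR=W
t=13: phase=(0,8,4,12) vs β=7 → FL=S FR=W RL=S RR=W
t=16: phase=(3,11,7,15) vs β=7 → FL=S FR=W RL=W RR=W
t=24: phase=(11,3,15,7) vs β=7 → FL=W FR=S RL=W RR=W
t=25: phase=(12,4,0,8) vs β=7 → FL=W FR=S RL=S RR=W
t=26: phase=(13,5,1,9) vs β=7 → FL=W FR=S RL=S RR=W
t=27: phase=(14,6,2,10) vs β=7 → FL=W FR=S RL=S RR=W


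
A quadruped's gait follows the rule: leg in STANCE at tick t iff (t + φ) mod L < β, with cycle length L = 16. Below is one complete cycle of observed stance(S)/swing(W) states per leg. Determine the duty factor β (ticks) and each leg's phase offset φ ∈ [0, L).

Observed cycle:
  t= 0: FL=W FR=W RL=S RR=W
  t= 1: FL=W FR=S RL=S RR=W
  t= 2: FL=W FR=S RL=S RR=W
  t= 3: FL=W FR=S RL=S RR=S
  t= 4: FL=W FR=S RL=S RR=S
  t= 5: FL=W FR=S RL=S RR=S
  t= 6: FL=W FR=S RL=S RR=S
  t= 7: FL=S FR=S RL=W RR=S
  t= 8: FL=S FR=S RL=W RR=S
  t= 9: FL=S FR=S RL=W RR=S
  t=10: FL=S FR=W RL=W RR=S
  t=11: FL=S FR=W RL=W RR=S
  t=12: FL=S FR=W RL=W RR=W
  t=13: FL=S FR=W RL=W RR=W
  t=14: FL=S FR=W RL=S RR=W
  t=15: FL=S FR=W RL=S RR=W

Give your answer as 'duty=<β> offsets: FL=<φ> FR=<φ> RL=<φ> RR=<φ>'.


duty=9 offsets: FL=9 FR=15 RL=2 RR=13

duty β = stance ticks per leg = 9
FL: stance ticks = 9; W→S at t=7 → φ=9
FR: stance ticks = 9; W→S at t=1 → φ=15
RL: stance ticks = 9; W→S at t=14 → φ=2
RR: stance ticks = 9; W→S at t=3 → φ=13


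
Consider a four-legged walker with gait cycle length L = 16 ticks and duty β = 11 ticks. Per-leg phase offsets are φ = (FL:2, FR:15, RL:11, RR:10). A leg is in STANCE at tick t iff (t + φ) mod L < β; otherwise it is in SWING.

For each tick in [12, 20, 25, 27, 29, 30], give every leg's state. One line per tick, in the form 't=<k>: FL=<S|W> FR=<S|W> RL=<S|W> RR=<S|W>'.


t=12: phase=(14,11,7,6) vs β=11 → FL=W FR=W RL=S RR=S
t=20: phase=(6,3,15,14) vs β=11 → FL=S FR=S RL=W RR=W
t=25: phase=(11,8,4,3) vs β=11 → FL=W FR=S RL=S RR=S
t=27: phase=(13,10,6,5) vs β=11 → FL=W FR=S RL=S RR=S
t=29: phase=(15,12,8,7) vs β=11 → FL=W FR=W RL=S RR=S
t=30: phase=(0,13,9,8) vs β=11 → FL=S FR=W RL=S RR=S

t=12: FL=W FR=W RL=S RR=S
t=20: FL=S FR=S RL=W RR=W
t=25: FL=W FR=S RL=S RR=S
t=27: FL=W FR=S RL=S RR=S
t=29: FL=W FR=W RL=S RR=S
t=30: FL=S FR=W RL=S RR=S


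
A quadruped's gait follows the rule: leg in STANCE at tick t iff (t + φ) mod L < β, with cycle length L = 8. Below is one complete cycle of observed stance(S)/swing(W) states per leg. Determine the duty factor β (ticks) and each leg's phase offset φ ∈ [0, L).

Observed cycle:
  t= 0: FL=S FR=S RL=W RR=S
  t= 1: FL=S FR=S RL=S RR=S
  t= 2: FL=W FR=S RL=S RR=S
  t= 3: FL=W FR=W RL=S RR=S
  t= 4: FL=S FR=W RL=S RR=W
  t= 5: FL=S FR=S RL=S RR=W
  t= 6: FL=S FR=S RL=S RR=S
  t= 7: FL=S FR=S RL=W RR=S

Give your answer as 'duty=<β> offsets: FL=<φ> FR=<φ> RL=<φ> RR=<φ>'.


duty=6 offsets: FL=4 FR=3 RL=7 RR=2

duty β = stance ticks per leg = 6
FL: stance ticks = 6; W→S at t=4 → φ=4
FR: stance ticks = 6; W→S at t=5 → φ=3
RL: stance ticks = 6; W→S at t=1 → φ=7
RR: stance ticks = 6; W→S at t=6 → φ=2


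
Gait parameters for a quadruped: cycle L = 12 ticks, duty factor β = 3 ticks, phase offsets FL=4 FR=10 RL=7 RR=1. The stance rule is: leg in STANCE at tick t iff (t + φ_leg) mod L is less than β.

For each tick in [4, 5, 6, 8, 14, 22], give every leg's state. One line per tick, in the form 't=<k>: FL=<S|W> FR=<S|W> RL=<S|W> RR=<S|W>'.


t=4: phase=(8,2,11,5) vs β=3 → FL=W FR=S RL=W RR=W
t=5: phase=(9,3,0,6) vs β=3 → FL=W FR=W RL=S RR=W
t=6: phase=(10,4,1,7) vs β=3 → FL=W FR=W RL=S RR=W
t=8: phase=(0,6,3,9) vs β=3 → FL=S FR=W RL=W RR=W
t=14: phase=(6,0,9,3) vs β=3 → FL=W FR=S RL=W RR=W
t=22: phase=(2,8,5,11) vs β=3 → FL=S FR=W RL=W RR=W

t=4: FL=W FR=S RL=W RR=W
t=5: FL=W FR=W RL=S RR=W
t=6: FL=W FR=W RL=S RR=W
t=8: FL=S FR=W RL=W RR=W
t=14: FL=W FR=S RL=W RR=W
t=22: FL=S FR=W RL=W RR=W


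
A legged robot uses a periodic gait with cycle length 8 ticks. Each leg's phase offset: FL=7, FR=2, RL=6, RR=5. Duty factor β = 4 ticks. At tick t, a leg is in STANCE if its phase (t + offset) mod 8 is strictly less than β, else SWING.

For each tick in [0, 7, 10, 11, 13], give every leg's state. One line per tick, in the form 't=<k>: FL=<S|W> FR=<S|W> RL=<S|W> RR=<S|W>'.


t=0: FL=W FR=S RL=W RR=W
t=7: FL=W FR=S RL=W RR=W
t=10: FL=S FR=W RL=S RR=W
t=11: FL=S FR=W RL=S RR=S
t=13: FL=W FR=W RL=S RR=S

t=0: phase=(7,2,6,5) vs β=4 → FL=W FR=S RL=W RR=W
t=7: phase=(6,1,5,4) vs β=4 → FL=W FR=S RL=W RR=W
t=10: phase=(1,4,0,7) vs β=4 → FL=S FR=W RL=S RR=W
t=11: phase=(2,5,1,0) vs β=4 → FL=S FR=W RL=S RR=S
t=13: phase=(4,7,3,2) vs β=4 → FL=W FR=W RL=S RR=S


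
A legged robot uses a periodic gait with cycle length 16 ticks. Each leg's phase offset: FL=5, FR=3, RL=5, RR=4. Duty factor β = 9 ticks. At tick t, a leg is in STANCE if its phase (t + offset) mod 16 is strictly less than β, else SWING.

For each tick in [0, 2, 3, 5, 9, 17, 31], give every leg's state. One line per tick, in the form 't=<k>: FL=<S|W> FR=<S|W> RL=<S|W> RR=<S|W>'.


t=0: FL=S FR=S RL=S RR=S
t=2: FL=S FR=S RL=S RR=S
t=3: FL=S FR=S RL=S RR=S
t=5: FL=W FR=S RL=W RR=W
t=9: FL=W FR=W RL=W RR=W
t=17: FL=S FR=S RL=S RR=S
t=31: FL=S FR=S RL=S RR=S

t=0: phase=(5,3,5,4) vs β=9 → FL=S FR=S RL=S RR=S
t=2: phase=(7,5,7,6) vs β=9 → FL=S FR=S RL=S RR=S
t=3: phase=(8,6,8,7) vs β=9 → FL=S FR=S RL=S RR=S
t=5: phase=(10,8,10,9) vs β=9 → FL=W FR=S RL=W RR=W
t=9: phase=(14,12,14,13) vs β=9 → FL=W FR=W RL=W RR=W
t=17: phase=(6,4,6,5) vs β=9 → FL=S FR=S RL=S RR=S
t=31: phase=(4,2,4,3) vs β=9 → FL=S FR=S RL=S RR=S


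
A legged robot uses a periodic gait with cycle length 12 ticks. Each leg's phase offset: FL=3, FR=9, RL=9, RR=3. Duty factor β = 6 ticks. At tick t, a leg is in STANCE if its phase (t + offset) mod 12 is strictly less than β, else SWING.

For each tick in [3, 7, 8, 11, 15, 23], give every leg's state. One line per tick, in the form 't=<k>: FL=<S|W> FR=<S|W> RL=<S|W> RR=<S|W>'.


t=3: phase=(6,0,0,6) vs β=6 → FL=W FR=S RL=S RR=W
t=7: phase=(10,4,4,10) vs β=6 → FL=W FR=S RL=S RR=W
t=8: phase=(11,5,5,11) vs β=6 → FL=W FR=S RL=S RR=W
t=11: phase=(2,8,8,2) vs β=6 → FL=S FR=W RL=W RR=S
t=15: phase=(6,0,0,6) vs β=6 → FL=W FR=S RL=S RR=W
t=23: phase=(2,8,8,2) vs β=6 → FL=S FR=W RL=W RR=S

t=3: FL=W FR=S RL=S RR=W
t=7: FL=W FR=S RL=S RR=W
t=8: FL=W FR=S RL=S RR=W
t=11: FL=S FR=W RL=W RR=S
t=15: FL=W FR=S RL=S RR=W
t=23: FL=S FR=W RL=W RR=S


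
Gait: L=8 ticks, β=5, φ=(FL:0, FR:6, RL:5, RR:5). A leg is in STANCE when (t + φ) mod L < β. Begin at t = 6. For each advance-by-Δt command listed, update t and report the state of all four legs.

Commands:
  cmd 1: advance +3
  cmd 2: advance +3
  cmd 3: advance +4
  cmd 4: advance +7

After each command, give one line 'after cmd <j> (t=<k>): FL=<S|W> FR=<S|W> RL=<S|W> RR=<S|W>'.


start t=6: FL=W FR=S RL=S RR=S
cmd 1: advance +3 → t=9, phase=(1,7,6,6) → FL=S FR=W RL=W RR=W
cmd 2: advance +3 → t=12, phase=(4,2,1,1) → FL=S FR=S RL=S RR=S
cmd 3: advance +4 → t=16, phase=(0,6,5,5) → FL=S FR=W RL=W RR=W
cmd 4: advance +7 → t=23, phase=(7,5,4,4) → FL=W FR=W RL=S RR=S

after cmd 1 (t=9): FL=S FR=W RL=W RR=W
after cmd 2 (t=12): FL=S FR=S RL=S RR=S
after cmd 3 (t=16): FL=S FR=W RL=W RR=W
after cmd 4 (t=23): FL=W FR=W RL=S RR=S
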